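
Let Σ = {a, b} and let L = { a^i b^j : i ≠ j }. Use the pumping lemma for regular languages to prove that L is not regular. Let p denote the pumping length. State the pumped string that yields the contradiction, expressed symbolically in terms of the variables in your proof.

Assume L is regular; let p be its pumping constant.
Choose w = a^p b^{p+p!}. Since p ≠ p+p!, w ∈ L; and |w| ≥ p.
The pumping lemma gives a decomposition w = xyz where |xy| ≤ p and |y| ≥ 1.
Since the first p symbols of w are all a's and |xy| ≤ p, y lies entirely in the leading a-block: y = a^k for some k with 1 ≤ k ≤ p.
Since 1 ≤ k ≤ p, k divides p!; set t = 1 + p!/k. Then xy^t z has p + (p!/k)·k = p + p! copies of a. Now the a-count equals the b-count, so i ≠ j fails. So xy^t z = a^{p+p!} b^{p+p!} ∉ L.
This contradicts the pumping lemma, so L is not regular.

a^{p+p!} b^{p+p!}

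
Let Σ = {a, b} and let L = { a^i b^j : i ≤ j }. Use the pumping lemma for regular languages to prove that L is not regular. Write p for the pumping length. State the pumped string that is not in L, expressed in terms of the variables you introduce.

Assume L is regular; let p be its pumping constant.
Choose w = a^p b^p ∈ L, with |w| = 2p ≥ p.
By the pumping lemma, w = xyz with |xy| ≤ p and y is nonempty.
Since the first p symbols of w are all a's and |xy| ≤ p, y lies entirely in the leading a-block: y = a^k for some k with 1 ≤ k ≤ p.
Consider xy^2z = a^{p+k} b^p. Since k ≥ 1, the a-count p+k exceeds the b-count p, so i ≤ j fails; thus xy^2z ∉ L.
This is a contradiction; hence L is not regular.

a^{p+k} b^p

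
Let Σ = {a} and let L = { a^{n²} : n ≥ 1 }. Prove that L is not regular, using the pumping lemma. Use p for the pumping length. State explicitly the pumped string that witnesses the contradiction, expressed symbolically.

Suppose for contradiction that L is regular, and let p be the pumping length.
Take w = a^{p²} ∈ L with |w| = p² ≥ p.
The pumping lemma gives a decomposition w = xyz where |xy| ≤ p and |y| ≥ 1.
Then y = a^k for some k with 1 ≤ k ≤ p.
Pump with i = 2: xy^2z = a^{p²+k}. Since 1 ≤ k ≤ p, p² < p²+k ≤ p²+p < (p+1)², so p²+k lies strictly between consecutive squares and is not a perfect square. So xy^2z ∉ L.
This contradicts the pumping lemma, so L is not regular.

a^{p²+k}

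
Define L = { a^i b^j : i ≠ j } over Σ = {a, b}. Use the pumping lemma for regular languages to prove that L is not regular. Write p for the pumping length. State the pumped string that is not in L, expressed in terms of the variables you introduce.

a^{p+p!} b^{p+p!}

Assume L is regular; let p be its pumping constant.
Choose w = a^p b^{p+p!}. Since p ≠ p+p!, w ∈ L; and |w| ≥ p.
The pumping lemma gives a decomposition w = xyz where |xy| ≤ p and y is nonempty.
Because |xy| ≤ p and w begins with p copies of a, we have y = a^k with 1 ≤ k ≤ p.
Since 1 ≤ k ≤ p, k divides p!; set t = 1 + p!/k. Then xy^t z has p + (p!/k)·k = p + p! copies of a. Now the a-count equals the b-count, so i ≠ j fails. So xy^t z = a^{p+p!} b^{p+p!} ∉ L.
This contradicts the pumping lemma, so L is not regular.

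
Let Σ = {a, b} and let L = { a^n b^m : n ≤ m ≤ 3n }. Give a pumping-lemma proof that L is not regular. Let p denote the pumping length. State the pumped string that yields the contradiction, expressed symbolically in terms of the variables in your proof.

a^{p+k} b^p

Assume L is regular. Let p be the pumping length given by the pumping lemma.
Take w = a^p b^p ∈ L (since p ≤ p ≤ 3p), with |w| = 2p ≥ p.
Write w = xyz as guaranteed by the lemma, with |xy| ≤ p and |y| > 0.
Because |xy| ≤ p and w begins with p copies of a, we have y = a^k with 1 ≤ k ≤ p.
Pump with i = 2: xy^2z = a^{p+k} b^p. Now n = p+k > p = m, so the condition n ≤ m fails. Thus xy^2z ∉ L.
Contradiction. Therefore L is not regular.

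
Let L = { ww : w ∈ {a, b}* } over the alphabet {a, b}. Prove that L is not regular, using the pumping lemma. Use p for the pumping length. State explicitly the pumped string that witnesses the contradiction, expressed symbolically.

Suppose for contradiction that L is regular, and let p be the pumping length.
Take w = a^p b^p a^p b^p = uu where u = a^pb^p; then w ∈ L and |w| = 4p ≥ p.
The pumping lemma gives a decomposition w = xyz where |xy| ≤ p and |y| ≥ 1.
Since the first p symbols of w are all a's and |xy| ≤ p, y lies entirely in the leading a-block: y = a^k for some k with 1 ≤ k ≤ p.
Pump with i = 2: xy^2z = a^{p+k} b^p a^p b^p, of length 4p+k. Suppose this equals vv. The string starts with a and ends with b, so v does too; thus the boundary between the two copies of v is a b→a transition. There is exactly one such transition, at position 2p+k, so |v| = 2p+k and |vv| = 4p+2k ≠ 4p+k since k ≥ 1. So xy^2z ∉ L.
This is a contradiction; hence L is not regular.

a^{p+k} b^p a^p b^p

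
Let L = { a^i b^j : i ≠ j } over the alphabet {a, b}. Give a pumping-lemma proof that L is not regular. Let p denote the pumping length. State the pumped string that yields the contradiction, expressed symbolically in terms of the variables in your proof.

Toward a contradiction, assume L is regular with pumping length p.
Choose w = a^p b^{p+p!}. Since p ≠ p+p!, w ∈ L; and |w| ≥ p.
The pumping lemma gives a decomposition w = xyz where |xy| ≤ p and y is nonempty.
The first p characters of w are a's, so xy (and hence y) consists only of a's. Write y = a^k, 1 ≤ k ≤ p.
Since 1 ≤ k ≤ p, k divides p!; set t = 1 + p!/k. Then xy^t z has p + (p!/k)·k = p + p! copies of a. Now the a-count equals the b-count, so i ≠ j fails. So xy^t z = a^{p+p!} b^{p+p!} ∉ L.
This contradicts the pumping lemma, so L is not regular.

a^{p+p!} b^{p+p!}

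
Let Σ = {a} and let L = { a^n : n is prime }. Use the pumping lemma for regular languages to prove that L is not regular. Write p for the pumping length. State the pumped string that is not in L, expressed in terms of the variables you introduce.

Suppose for contradiction that L is regular, and let p be the pumping length.
Let q be a prime with q ≥ p+2 (infinitely many primes exist), and take w = a^q ∈ L with |w| = q ≥ p.
The pumping lemma gives a decomposition w = xyz where |xy| ≤ p and y is nonempty.
Then y = a^k for some k with 1 ≤ k ≤ p.
Since 1 ≤ k ≤ p, |xz| = q-k. Pump with i = q+1: |xy^{q+1}z| = (q-k)+(q+1)k = q+qk = q(1+k), which is composite (both factors ≥ 2). So xy^{q+1}z = a^{q(1+k)} ∉ L.
This contradicts the pumping lemma, so L is not regular.

a^{q(1+k)}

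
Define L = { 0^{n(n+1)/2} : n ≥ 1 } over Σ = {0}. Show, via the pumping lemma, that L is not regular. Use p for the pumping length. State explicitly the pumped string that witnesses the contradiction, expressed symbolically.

0^{p(p+1)/2+k}

Suppose for contradiction that L is regular, and let p be the pumping length.
Take w = 0^{p(p+1)/2} ∈ L with |w| = p(p+1)/2 ≥ p.
Write w = xyz as guaranteed by the lemma, with |xy| ≤ p and |y| ≥ 1.
Then y = 0^k for some k with 1 ≤ k ≤ p.
Pump with i = 2: xy^2z = 0^{p(p+1)/2+k}. Since 1 ≤ k ≤ p, p(p+1)/2 < p(p+1)/2+k ≤ p(p+1)/2+p < (p+1)(p+2)/2, so p(p+1)/2+k is strictly between consecutive triangular numbers. So xy^2z ∉ L.
Contradiction. Therefore L is not regular.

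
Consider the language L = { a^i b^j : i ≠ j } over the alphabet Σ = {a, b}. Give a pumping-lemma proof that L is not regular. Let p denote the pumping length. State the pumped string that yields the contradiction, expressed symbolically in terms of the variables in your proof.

a^{p+p!} b^{p+p!}

Assume L is regular. Let p be the pumping length given by the pumping lemma.
Choose w = a^p b^{p+p!}. Since p ≠ p+p!, w ∈ L; and |w| ≥ p.
By the pumping lemma, w = xyz with |xy| ≤ p and |y| ≥ 1.
Because |xy| ≤ p and w begins with p copies of a, we have y = a^k with 1 ≤ k ≤ p.
Since 1 ≤ k ≤ p, k divides p!; set t = 1 + p!/k. Then xy^t z has p + (p!/k)·k = p + p! copies of a. Now the a-count equals the b-count, so i ≠ j fails. So xy^t z = a^{p+p!} b^{p+p!} ∉ L.
This is a contradiction; hence L is not regular.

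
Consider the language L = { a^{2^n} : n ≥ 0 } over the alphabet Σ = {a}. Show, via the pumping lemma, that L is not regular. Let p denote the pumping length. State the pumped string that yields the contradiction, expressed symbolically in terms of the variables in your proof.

a^{2^p+k}

Assume L is regular; let p be its pumping constant.
Take w = a^{2^p} ∈ L with |w| = 2^p ≥ p.
The pumping lemma gives a decomposition w = xyz where |xy| ≤ p and |y| ≥ 1.
Then y = a^k for some k with 1 ≤ k ≤ p.
Pump with i = 2: xy^2z = a^{2^p+k}. Since 1 ≤ k ≤ p < 2^p, we have 2^p < 2^p+k < 2^{p+1}, so 2^p+k is not a power of 2. So xy^2z ∉ L.
Contradiction. Therefore L is not regular.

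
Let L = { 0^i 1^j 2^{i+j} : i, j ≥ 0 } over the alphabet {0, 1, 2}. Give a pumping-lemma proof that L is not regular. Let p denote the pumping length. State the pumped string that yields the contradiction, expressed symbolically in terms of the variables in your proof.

0^{p+k} 1^p 2^{2p}

Assume L is regular; let p be its pumping constant.
Take w = 0^p 1^p 2^{2p} ∈ L (with i=j=p, i+j=2p), |w| = 4p ≥ p.
By the pumping lemma, w = xyz with |xy| ≤ p and |y| > 0.
Since the first p symbols of w are all 0's and |xy| ≤ p, y lies entirely in the leading 0-block: y = 0^k for some k with 1 ≤ k ≤ p.
Consider xy^2z = 0^{p+k} 1^p 2^{2p}. Now the 0- and 1-counts sum to 2p+k, but the 2-count is 2p ≠ 2p+k. So xy^2z ∉ L.
Contradiction. Therefore L is not regular.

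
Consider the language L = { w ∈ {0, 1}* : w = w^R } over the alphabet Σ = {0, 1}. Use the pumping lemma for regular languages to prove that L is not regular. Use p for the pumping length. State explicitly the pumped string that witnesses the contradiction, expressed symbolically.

0^{p+k} 1 0^p

Toward a contradiction, assume L is regular with pumping length p.
Take w = 0^p 1 0^p, a palindrome of length 2p+1 ≥ p.
By the pumping lemma, w = xyz with |xy| ≤ p and |y| ≥ 1.
Since the first p symbols of w are all 0's and |xy| ≤ p, y lies entirely in the leading 0-block: y = 0^k for some k with 1 ≤ k ≤ p.
Pump with i = 2: xy^2z = 0^{p+k} 1 0^p. Its reverse is 0^p 1 0^{p+k}, which differs from xy^2z since k ≥ 1. So xy^2z is not a palindrome and xy^2z ∉ L.
Contradiction. Therefore L is not regular.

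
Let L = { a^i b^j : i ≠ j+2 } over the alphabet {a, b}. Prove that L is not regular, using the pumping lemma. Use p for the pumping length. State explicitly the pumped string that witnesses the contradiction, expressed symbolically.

Toward a contradiction, assume L is regular with pumping length p.
Choose w = a^p b^{p+p!-2}. Since p ≠ (p+p!-2)+2 = p+p!, w ∈ L; and |w| ≥ p.
The pumping lemma gives a decomposition w = xyz where |xy| ≤ p and |y| ≥ 1.
Since the first p symbols of w are all a's and |xy| ≤ p, y lies entirely in the leading a-block: y = a^k for some k with 1 ≤ k ≤ p.
Since 1 ≤ k ≤ p, k divides p!; set t = 1 + p!/k. Then xy^t z has p + (p!/k)·k = p + p! copies of a. Now the a-count is p+p! and (b-count)+2 = (p+p!-2)+2 = p+p!, so i ≠ j+2 fails. So xy^t z = a^{p+p!} b^{p+p!-2} ∉ L.
This is a contradiction; hence L is not regular.

a^{p+p!} b^{p+p!-2}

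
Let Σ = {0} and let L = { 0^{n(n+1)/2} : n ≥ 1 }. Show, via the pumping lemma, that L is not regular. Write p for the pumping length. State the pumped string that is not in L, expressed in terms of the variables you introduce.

0^{p(p+1)/2+k}

Suppose for contradiction that L is regular, and let p be the pumping length.
Take w = 0^{p(p+1)/2} ∈ L with |w| = p(p+1)/2 ≥ p.
The pumping lemma gives a decomposition w = xyz where |xy| ≤ p and |y| ≥ 1.
Then y = 0^k for some k with 1 ≤ k ≤ p.
Pump with i = 2: xy^2z = 0^{p(p+1)/2+k}. Since 1 ≤ k ≤ p, p(p+1)/2 < p(p+1)/2+k ≤ p(p+1)/2+p < (p+1)(p+2)/2, so p(p+1)/2+k is strictly between consecutive triangular numbers. So xy^2z ∉ L.
Contradiction. Therefore L is not regular.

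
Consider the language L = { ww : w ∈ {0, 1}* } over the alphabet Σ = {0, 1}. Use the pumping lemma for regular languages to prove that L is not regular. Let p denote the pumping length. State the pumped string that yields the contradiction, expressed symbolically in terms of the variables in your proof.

0^{p+k} 1^p 0^p 1^p

Suppose for contradiction that L is regular, and let p be the pumping length.
Take w = 0^p 1^p 0^p 1^p = uu where u = 0^p1^p; then w ∈ L and |w| = 4p ≥ p.
By the pumping lemma, w = xyz with |xy| ≤ p and |y| ≥ 1.
Since the first p symbols of w are all 0's and |xy| ≤ p, y lies entirely in the leading 0-block: y = 0^k for some k with 1 ≤ k ≤ p.
Pump with i = 2: xy^2z = 0^{p+k} 1^p 0^p 1^p, of length 4p+k. Suppose this equals vv. The string starts with 0 and ends with 1, so v does too; thus the boundary between the two copies of v is a 1→0 transition. There is exactly one such transition, at position 2p+k, so |v| = 2p+k and |vv| = 4p+2k ≠ 4p+k since k ≥ 1. So xy^2z ∉ L.
This is a contradiction; hence L is not regular.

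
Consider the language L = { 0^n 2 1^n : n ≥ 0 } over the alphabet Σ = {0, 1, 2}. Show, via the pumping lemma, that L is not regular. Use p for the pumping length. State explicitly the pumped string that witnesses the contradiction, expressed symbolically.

0^{p+k} 2 1^p

Toward a contradiction, assume L is regular with pumping length p.
Take w = 0^p 2 1^p ∈ L with |w| = 2p+1 ≥ p.
By the pumping lemma, w = xyz with |xy| ≤ p and y is nonempty.
The first p characters of w are 0's, so xy (and hence y) consists only of 0's. Write y = 0^k, 1 ≤ k ≤ p.
Pump with i = 2: xy^2z = 0^{p+k} 2 1^p, which would require p+k = p. But k ≥ 1, so xy^2z ∉ L.
This is a contradiction; hence L is not regular.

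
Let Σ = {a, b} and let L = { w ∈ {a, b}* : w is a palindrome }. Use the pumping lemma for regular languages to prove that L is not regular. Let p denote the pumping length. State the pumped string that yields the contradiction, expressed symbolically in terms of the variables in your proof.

Assume L is regular; let p be its pumping constant.
Take w = a^p b a^p, a palindrome of length 2p+1 ≥ p.
Write w = xyz as guaranteed by the lemma, with |xy| ≤ p and y is nonempty.
The first p characters of w are a's, so xy (and hence y) consists only of a's. Write y = a^k, 1 ≤ k ≤ p.
Pump with i = 2: xy^2z = a^{p+k} b a^p. Its reverse is a^p b a^{p+k}, which differs from xy^2z since k ≥ 1. So xy^2z is not a palindrome and xy^2z ∉ L.
This contradicts the pumping lemma, so L is not regular.

a^{p+k} b a^p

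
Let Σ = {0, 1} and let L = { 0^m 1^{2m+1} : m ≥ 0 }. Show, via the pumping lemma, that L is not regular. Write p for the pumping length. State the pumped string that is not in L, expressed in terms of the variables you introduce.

Assume L is regular. Let p be the pumping length given by the pumping lemma.
Choose w = 0^p 1^{2p+1}, which is in L with |w| = 3p+1 ≥ p.
The pumping lemma gives a decomposition w = xyz where |xy| ≤ p and |y| > 0.
The first p characters of w are 0's, so xy (and hence y) consists only of 0's. Write y = 0^k, 1 ≤ k ≤ p.
Pump with i = 2: xy^2z = 0^{p+k} 1^{2p+1}. For this to lie in L we would need 2p+1 = 2(p+k)+1, which forces k = 0. But k ≥ 1, so xy^2z ∉ L.
Contradiction. Therefore L is not regular.

0^{p+k} 1^{2p+1}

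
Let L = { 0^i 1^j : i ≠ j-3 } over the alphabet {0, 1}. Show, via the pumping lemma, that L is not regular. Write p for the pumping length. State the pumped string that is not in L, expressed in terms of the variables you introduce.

0^{p+p!} 1^{p+p!+3}

Toward a contradiction, assume L is regular with pumping length p.
Choose w = 0^p 1^{p+p!+3}. Since p ≠ (p+p!+3)-3 = p+p!, w ∈ L; and |w| ≥ p.
The pumping lemma gives a decomposition w = xyz where |xy| ≤ p and |y| > 0.
Since the first p symbols of w are all 0's and |xy| ≤ p, y lies entirely in the leading 0-block: y = 0^k for some k with 1 ≤ k ≤ p.
Since 1 ≤ k ≤ p, k divides p!; set t = 1 + p!/k. Then xy^t z has p + (p!/k)·k = p + p! copies of 0. Now the 0-count is p+p! and (1-count)-3 = (p+p!+3)-3 = p+p!, so i ≠ j-3 fails. So xy^t z = 0^{p+p!} 1^{p+p!+3} ∉ L.
This contradicts the pumping lemma, so L is not regular.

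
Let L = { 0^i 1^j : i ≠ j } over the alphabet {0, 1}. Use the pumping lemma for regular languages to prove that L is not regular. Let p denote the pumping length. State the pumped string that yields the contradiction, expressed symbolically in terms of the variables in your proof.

0^{p+p!} 1^{p+p!}

Assume L is regular; let p be its pumping constant.
Choose w = 0^p 1^{p+p!}. Since p ≠ p+p!, w ∈ L; and |w| ≥ p.
By the pumping lemma, w = xyz with |xy| ≤ p and |y| ≥ 1.
Since the first p symbols of w are all 0's and |xy| ≤ p, y lies entirely in the leading 0-block: y = 0^k for some k with 1 ≤ k ≤ p.
Since 1 ≤ k ≤ p, k divides p!; set t = 1 + p!/k. Then xy^t z has p + (p!/k)·k = p + p! copies of 0. Now the 0-count equals the 1-count, so i ≠ j fails. So xy^t z = 0^{p+p!} 1^{p+p!} ∉ L.
Contradiction. Therefore L is not regular.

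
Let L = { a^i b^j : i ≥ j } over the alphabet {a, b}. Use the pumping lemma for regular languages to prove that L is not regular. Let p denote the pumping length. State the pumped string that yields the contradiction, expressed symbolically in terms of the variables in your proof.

Toward a contradiction, assume L is regular with pumping length p.
Choose w = a^p b^p ∈ L, with |w| = 2p ≥ p.
The pumping lemma gives a decomposition w = xyz where |xy| ≤ p and |y| > 0.
The first p characters of w are a's, so xy (and hence y) consists only of a's. Write y = a^k, 1 ≤ k ≤ p.
Consider xy^0z = xz = a^{p-k} b^p. Since k ≥ 1, the a-count p-k is less than p, so i ≥ j fails; thus xz ∉ L.
Contradiction. Therefore L is not regular.

a^{p-k} b^p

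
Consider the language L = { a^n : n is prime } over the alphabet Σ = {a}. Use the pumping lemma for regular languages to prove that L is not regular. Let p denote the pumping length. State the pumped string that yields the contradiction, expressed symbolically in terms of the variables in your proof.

Assume L is regular. Let p be the pumping length given by the pumping lemma.
Let q be a prime with q ≥ p+2 (infinitely many primes exist), and take w = a^q ∈ L with |w| = q ≥ p.
By the pumping lemma, w = xyz with |xy| ≤ p and |y| > 0.
Then y = a^k for some k with 1 ≤ k ≤ p.
Since 1 ≤ k ≤ p, |xz| = q-k. Pump with i = q+1: |xy^{q+1}z| = (q-k)+(q+1)k = q+qk = q(1+k), which is composite (both factors ≥ 2). So xy^{q+1}z = a^{q(1+k)} ∉ L.
Contradiction. Therefore L is not regular.

a^{q(1+k)}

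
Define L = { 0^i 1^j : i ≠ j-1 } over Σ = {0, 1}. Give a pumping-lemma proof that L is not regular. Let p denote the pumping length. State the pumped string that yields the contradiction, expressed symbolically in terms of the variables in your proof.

Suppose for contradiction that L is regular, and let p be the pumping length.
Choose w = 0^p 1^{p+p!+1}. Since p ≠ (p+p!+1)-1 = p+p!, w ∈ L; and |w| ≥ p.
The pumping lemma gives a decomposition w = xyz where |xy| ≤ p and |y| > 0.
The first p characters of w are 0's, so xy (and hence y) consists only of 0's. Write y = 0^k, 1 ≤ k ≤ p.
Since 1 ≤ k ≤ p, k divides p!; set t = 1 + p!/k. Then xy^t z has p + (p!/k)·k = p + p! copies of 0. Now the 0-count is p+p! and (1-count)-1 = (p+p!+1)-1 = p+p!, so i ≠ j-1 fails. So xy^t z = 0^{p+p!} 1^{p+p!+1} ∉ L.
This is a contradiction; hence L is not regular.

0^{p+p!} 1^{p+p!+1}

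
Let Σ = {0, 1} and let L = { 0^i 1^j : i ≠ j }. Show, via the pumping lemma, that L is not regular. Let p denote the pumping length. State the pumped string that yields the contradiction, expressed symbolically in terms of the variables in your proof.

0^{p+p!} 1^{p+p!}

Toward a contradiction, assume L is regular with pumping length p.
Choose w = 0^p 1^{p+p!}. Since p ≠ p+p!, w ∈ L; and |w| ≥ p.
The pumping lemma gives a decomposition w = xyz where |xy| ≤ p and y is nonempty.
Because |xy| ≤ p and w begins with p copies of 0, we have y = 0^k with 1 ≤ k ≤ p.
Since 1 ≤ k ≤ p, k divides p!; set t = 1 + p!/k. Then xy^t z has p + (p!/k)·k = p + p! copies of 0. Now the 0-count equals the 1-count, so i ≠ j fails. So xy^t z = 0^{p+p!} 1^{p+p!} ∉ L.
Contradiction. Therefore L is not regular.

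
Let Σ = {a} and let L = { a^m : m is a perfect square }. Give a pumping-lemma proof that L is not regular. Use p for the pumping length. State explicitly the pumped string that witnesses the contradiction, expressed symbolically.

a^{p²+k}

Suppose for contradiction that L is regular, and let p be the pumping length.
Take w = a^{p²} ∈ L with |w| = p² ≥ p.
By the pumping lemma, w = xyz with |xy| ≤ p and |y| > 0.
Then y = a^k for some k with 1 ≤ k ≤ p.
Pump with i = 2: xy^2z = a^{p²+k}. Since 1 ≤ k ≤ p, p² < p²+k ≤ p²+p < (p+1)², so p²+k lies strictly between consecutive squares and is not a perfect square. So xy^2z ∉ L.
This contradicts the pumping lemma, so L is not regular.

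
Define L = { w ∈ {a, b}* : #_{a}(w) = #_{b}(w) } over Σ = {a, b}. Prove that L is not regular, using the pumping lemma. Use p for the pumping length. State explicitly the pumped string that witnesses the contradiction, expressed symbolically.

a^{p+k} b^p

Toward a contradiction, assume L is regular with pumping length p.
Choose w = a^p b^p ∈ L with |w| = 2p ≥ p.
The pumping lemma gives a decomposition w = xyz where |xy| ≤ p and |y| > 0.
Since the first p symbols of w are all a's and |xy| ≤ p, y lies entirely in the leading a-block: y = a^k for some k with 1 ≤ k ≤ p.
Pump with i = 2: xy^2z = a^{p+k} b^p has p+k occurrences of a but only p of b. Since k ≥ 1 the counts differ, so xy^2z ∉ L.
This contradicts the pumping lemma, so L is not regular.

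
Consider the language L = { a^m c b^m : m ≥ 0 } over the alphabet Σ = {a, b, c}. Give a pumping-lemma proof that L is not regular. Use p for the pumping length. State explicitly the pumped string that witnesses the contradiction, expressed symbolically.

Toward a contradiction, assume L is regular with pumping length p.
Take w = a^p c b^p ∈ L with |w| = 2p+1 ≥ p.
Write w = xyz as guaranteed by the lemma, with |xy| ≤ p and |y| > 0.
The first p characters of w are a's, so xy (and hence y) consists only of a's. Write y = a^k, 1 ≤ k ≤ p.
Pump with i = 2: xy^2z = a^{p+k} c b^p, which would require p+k = p. But k ≥ 1, so xy^2z ∉ L.
Contradiction. Therefore L is not regular.

a^{p+k} c b^p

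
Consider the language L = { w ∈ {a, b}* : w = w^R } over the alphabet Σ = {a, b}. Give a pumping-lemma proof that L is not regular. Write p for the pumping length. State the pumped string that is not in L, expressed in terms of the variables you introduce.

a^{p+k} b a^p

Assume L is regular; let p be its pumping constant.
Take w = a^p b a^p, a palindrome of length 2p+1 ≥ p.
By the pumping lemma, w = xyz with |xy| ≤ p and |y| ≥ 1.
Since the first p symbols of w are all a's and |xy| ≤ p, y lies entirely in the leading a-block: y = a^k for some k with 1 ≤ k ≤ p.
Pump with i = 2: xy^2z = a^{p+k} b a^p. Its reverse is a^p b a^{p+k}, which differs from xy^2z since k ≥ 1. So xy^2z is not a palindrome and xy^2z ∉ L.
Contradiction. Therefore L is not regular.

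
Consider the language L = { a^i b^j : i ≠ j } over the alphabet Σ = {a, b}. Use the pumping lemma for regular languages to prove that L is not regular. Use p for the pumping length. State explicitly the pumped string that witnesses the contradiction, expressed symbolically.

Assume L is regular. Let p be the pumping length given by the pumping lemma.
Choose w = a^p b^{p+p!}. Since p ≠ p+p!, w ∈ L; and |w| ≥ p.
By the pumping lemma, w = xyz with |xy| ≤ p and y is nonempty.
Because |xy| ≤ p and w begins with p copies of a, we have y = a^k with 1 ≤ k ≤ p.
Since 1 ≤ k ≤ p, k divides p!; set t = 1 + p!/k. Then xy^t z has p + (p!/k)·k = p + p! copies of a. Now the a-count equals the b-count, so i ≠ j fails. So xy^t z = a^{p+p!} b^{p+p!} ∉ L.
This contradicts the pumping lemma, so L is not regular.

a^{p+p!} b^{p+p!}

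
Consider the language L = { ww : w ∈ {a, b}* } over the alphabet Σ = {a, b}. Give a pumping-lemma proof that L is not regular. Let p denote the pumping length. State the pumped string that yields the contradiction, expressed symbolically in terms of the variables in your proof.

Suppose for contradiction that L is regular, and let p be the pumping length.
Take w = a^p b^p a^p b^p = uu where u = a^pb^p; then w ∈ L and |w| = 4p ≥ p.
Write w = xyz as guaranteed by the lemma, with |xy| ≤ p and y is nonempty.
Because |xy| ≤ p and w begins with p copies of a, we have y = a^k with 1 ≤ k ≤ p.
Pump with i = 2: xy^2z = a^{p+k} b^p a^p b^p, of length 4p+k. Suppose this equals vv. The string starts with a and ends with b, so v does too; thus the boundary between the two copies of v is a b→a transition. There is exactly one such transition, at position 2p+k, so |v| = 2p+k and |vv| = 4p+2k ≠ 4p+k since k ≥ 1. So xy^2z ∉ L.
This is a contradiction; hence L is not regular.

a^{p+k} b^p a^p b^p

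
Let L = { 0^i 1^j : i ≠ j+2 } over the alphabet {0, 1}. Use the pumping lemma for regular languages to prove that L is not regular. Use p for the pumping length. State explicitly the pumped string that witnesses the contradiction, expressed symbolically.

Toward a contradiction, assume L is regular with pumping length p.
Choose w = 0^p 1^{p+p!-2}. Since p ≠ (p+p!-2)+2 = p+p!, w ∈ L; and |w| ≥ p.
The pumping lemma gives a decomposition w = xyz where |xy| ≤ p and |y| > 0.
The first p characters of w are 0's, so xy (and hence y) consists only of 0's. Write y = 0^k, 1 ≤ k ≤ p.
Since 1 ≤ k ≤ p, k divides p!; set t = 1 + p!/k. Then xy^t z has p + (p!/k)·k = p + p! copies of 0. Now the 0-count is p+p! and (1-count)+2 = (p+p!-2)+2 = p+p!, so i ≠ j+2 fails. So xy^t z = 0^{p+p!} 1^{p+p!-2} ∉ L.
This is a contradiction; hence L is not regular.

0^{p+p!} 1^{p+p!-2}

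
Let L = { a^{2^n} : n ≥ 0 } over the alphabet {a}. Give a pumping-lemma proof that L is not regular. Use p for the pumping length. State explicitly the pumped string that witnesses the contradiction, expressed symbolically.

Suppose for contradiction that L is regular, and let p be the pumping length.
Take w = a^{2^p} ∈ L with |w| = 2^p ≥ p.
Write w = xyz as guaranteed by the lemma, with |xy| ≤ p and y is nonempty.
Then y = a^k for some k with 1 ≤ k ≤ p.
Pump with i = 2: xy^2z = a^{2^p+k}. Since 1 ≤ k ≤ p < 2^p, we have 2^p < 2^p+k < 2^{p+1}, so 2^p+k is not a power of 2. So xy^2z ∉ L.
Contradiction. Therefore L is not regular.

a^{2^p+k}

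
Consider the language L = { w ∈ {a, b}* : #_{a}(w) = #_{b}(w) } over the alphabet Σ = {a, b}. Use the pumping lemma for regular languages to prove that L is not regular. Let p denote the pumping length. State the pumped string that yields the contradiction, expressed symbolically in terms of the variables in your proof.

Toward a contradiction, assume L is regular with pumping length p.
Choose w = a^p b^p ∈ L with |w| = 2p ≥ p.
By the pumping lemma, w = xyz with |xy| ≤ p and |y| > 0.
The first p characters of w are a's, so xy (and hence y) consists only of a's. Write y = a^k, 1 ≤ k ≤ p.
Pump with i = 2: xy^2z = a^{p+k} b^p has p+k occurrences of a but only p of b. Since k ≥ 1 the counts differ, so xy^2z ∉ L.
This is a contradiction; hence L is not regular.

a^{p+k} b^p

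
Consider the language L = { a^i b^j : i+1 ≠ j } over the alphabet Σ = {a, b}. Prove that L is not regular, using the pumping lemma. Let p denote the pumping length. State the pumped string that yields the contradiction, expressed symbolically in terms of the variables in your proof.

Assume L is regular; let p be its pumping constant.
Choose w = a^p b^{p+p!+1}. Since p ≠ (p+p!+1)-1 = p+p!, w ∈ L; and |w| ≥ p.
By the pumping lemma, w = xyz with |xy| ≤ p and |y| > 0.
Because |xy| ≤ p and w begins with p copies of a, we have y = a^k with 1 ≤ k ≤ p.
Since 1 ≤ k ≤ p, k divides p!; set t = 1 + p!/k. Then xy^t z has p + (p!/k)·k = p + p! copies of a. Now the a-count is p+p! and (b-count)-1 = (p+p!+1)-1 = p+p!, so i+1 ≠ j fails. So xy^t z = a^{p+p!} b^{p+p!+1} ∉ L.
This is a contradiction; hence L is not regular.

a^{p+p!} b^{p+p!+1}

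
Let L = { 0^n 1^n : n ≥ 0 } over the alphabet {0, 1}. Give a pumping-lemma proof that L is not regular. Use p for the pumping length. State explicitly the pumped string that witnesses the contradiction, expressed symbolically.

0^{p+k} 1^p

Assume L is regular. Let p be the pumping length given by the pumping lemma.
Choose w = 0^p 1^p, which is in L with |w| = 2p ≥ p.
The pumping lemma gives a decomposition w = xyz where |xy| ≤ p and |y| ≥ 1.
The first p characters of w are 0's, so xy (and hence y) consists only of 0's. Write y = 0^k, 1 ≤ k ≤ p.
Pump with i = 2: xy^2z = 0^{p+k} 1^p. For this to lie in L we would need p = p+k, which forces k = 0. But k ≥ 1, so xy^2z ∉ L.
This contradicts the pumping lemma, so L is not regular.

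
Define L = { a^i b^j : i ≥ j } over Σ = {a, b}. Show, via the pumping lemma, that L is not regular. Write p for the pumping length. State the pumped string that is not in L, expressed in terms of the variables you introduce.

Assume L is regular; let p be its pumping constant.
Choose w = a^p b^p ∈ L, with |w| = 2p ≥ p.
The pumping lemma gives a decomposition w = xyz where |xy| ≤ p and y is nonempty.
Because |xy| ≤ p and w begins with p copies of a, we have y = a^k with 1 ≤ k ≤ p.
Consider xy^0z = xz = a^{p-k} b^p. Since k ≥ 1, the a-count p-k is less than p, so i ≥ j fails; thus xz ∉ L.
This contradicts the pumping lemma, so L is not regular.

a^{p-k} b^p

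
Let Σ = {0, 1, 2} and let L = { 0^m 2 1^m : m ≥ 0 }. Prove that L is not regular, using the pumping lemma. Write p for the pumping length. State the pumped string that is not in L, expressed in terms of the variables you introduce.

Assume L is regular. Let p be the pumping length given by the pumping lemma.
Take w = 0^p 2 1^p ∈ L with |w| = 2p+1 ≥ p.
The pumping lemma gives a decomposition w = xyz where |xy| ≤ p and y is nonempty.
The first p characters of w are 0's, so xy (and hence y) consists only of 0's. Write y = 0^k, 1 ≤ k ≤ p.
Pump with i = 2: xy^2z = 0^{p+k} 2 1^p, which would require p+k = p. But k ≥ 1, so xy^2z ∉ L.
Contradiction. Therefore L is not regular.

0^{p+k} 2 1^p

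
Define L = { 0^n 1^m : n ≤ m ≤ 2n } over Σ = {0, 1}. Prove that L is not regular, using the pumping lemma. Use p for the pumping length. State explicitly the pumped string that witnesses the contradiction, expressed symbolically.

Suppose for contradiction that L is regular, and let p be the pumping length.
Take w = 0^p 1^p ∈ L (since p ≤ p ≤ 2p), with |w| = 2p ≥ p.
The pumping lemma gives a decomposition w = xyz where |xy| ≤ p and |y| > 0.
Since the first p symbols of w are all 0's and |xy| ≤ p, y lies entirely in the leading 0-block: y = 0^k for some k with 1 ≤ k ≤ p.
Pump with i = 2: xy^2z = 0^{p+k} 1^p. Now n = p+k > p = m, so the condition n ≤ m fails. Thus xy^2z ∉ L.
Contradiction. Therefore L is not regular.

0^{p+k} 1^p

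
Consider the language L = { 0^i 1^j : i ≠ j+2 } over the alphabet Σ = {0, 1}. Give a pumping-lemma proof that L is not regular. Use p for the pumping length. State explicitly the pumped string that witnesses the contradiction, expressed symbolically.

Toward a contradiction, assume L is regular with pumping length p.
Choose w = 0^p 1^{p+p!-2}. Since p ≠ (p+p!-2)+2 = p+p!, w ∈ L; and |w| ≥ p.
Write w = xyz as guaranteed by the lemma, with |xy| ≤ p and |y| > 0.
Since the first p symbols of w are all 0's and |xy| ≤ p, y lies entirely in the leading 0-block: y = 0^k for some k with 1 ≤ k ≤ p.
Since 1 ≤ k ≤ p, k divides p!; set t = 1 + p!/k. Then xy^t z has p + (p!/k)·k = p + p! copies of 0. Now the 0-count is p+p! and (1-count)+2 = (p+p!-2)+2 = p+p!, so i ≠ j+2 fails. So xy^t z = 0^{p+p!} 1^{p+p!-2} ∉ L.
Contradiction. Therefore L is not regular.

0^{p+p!} 1^{p+p!-2}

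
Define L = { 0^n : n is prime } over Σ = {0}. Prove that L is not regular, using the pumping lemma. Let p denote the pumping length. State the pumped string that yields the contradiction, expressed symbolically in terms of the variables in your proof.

0^{q(1+k)}

Toward a contradiction, assume L is regular with pumping length p.
Let q be a prime with q ≥ p+2 (infinitely many primes exist), and take w = 0^q ∈ L with |w| = q ≥ p.
By the pumping lemma, w = xyz with |xy| ≤ p and y is nonempty.
Then y = 0^k for some k with 1 ≤ k ≤ p.
Since 1 ≤ k ≤ p, |xz| = q-k. Pump with i = q+1: |xy^{q+1}z| = (q-k)+(q+1)k = q+qk = q(1+k), which is composite (both factors ≥ 2). So xy^{q+1}z = 0^{q(1+k)} ∉ L.
Contradiction. Therefore L is not regular.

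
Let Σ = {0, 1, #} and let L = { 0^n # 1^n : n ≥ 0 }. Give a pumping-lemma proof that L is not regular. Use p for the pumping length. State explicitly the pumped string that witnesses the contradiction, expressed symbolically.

0^{p+k} # 1^p

Toward a contradiction, assume L is regular with pumping length p.
Take w = 0^p # 1^p ∈ L with |w| = 2p+1 ≥ p.
By the pumping lemma, w = xyz with |xy| ≤ p and y is nonempty.
The first p characters of w are 0's, so xy (and hence y) consists only of 0's. Write y = 0^k, 1 ≤ k ≤ p.
Pump with i = 2: xy^2z = 0^{p+k} # 1^p, which would require p+k = p. But k ≥ 1, so xy^2z ∉ L.
Contradiction. Therefore L is not regular.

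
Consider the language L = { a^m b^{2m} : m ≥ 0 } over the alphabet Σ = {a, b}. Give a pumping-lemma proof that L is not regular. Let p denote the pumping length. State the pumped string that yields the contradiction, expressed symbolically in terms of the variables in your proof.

a^{p+k} b^{2p}

Assume L is regular. Let p be the pumping length given by the pumping lemma.
Take w = a^p b^{2p}. Then w ∈ L and |w| = 3p ≥ p.
The pumping lemma gives a decomposition w = xyz where |xy| ≤ p and y is nonempty.
Since the first p symbols of w are all a's and |xy| ≤ p, y lies entirely in the leading a-block: y = a^k for some k with 1 ≤ k ≤ p.
Pump with i = 2: xy^2z = a^{p+k} b^{2p}. For this to lie in L we would need 2p = 2(p+k), which forces k = 0. But k ≥ 1, so xy^2z ∉ L.
Contradiction. Therefore L is not regular.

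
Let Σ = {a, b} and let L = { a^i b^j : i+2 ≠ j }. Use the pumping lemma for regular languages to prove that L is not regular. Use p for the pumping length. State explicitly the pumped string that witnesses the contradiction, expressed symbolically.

Assume L is regular; let p be its pumping constant.
Choose w = a^p b^{p+p!+2}. Since p ≠ (p+p!+2)-2 = p+p!, w ∈ L; and |w| ≥ p.
The pumping lemma gives a decomposition w = xyz where |xy| ≤ p and y is nonempty.
Since the first p symbols of w are all a's and |xy| ≤ p, y lies entirely in the leading a-block: y = a^k for some k with 1 ≤ k ≤ p.
Since 1 ≤ k ≤ p, k divides p!; set t = 1 + p!/k. Then xy^t z has p + (p!/k)·k = p + p! copies of a. Now the a-count is p+p! and (b-count)-2 = (p+p!+2)-2 = p+p!, so i+2 ≠ j fails. So xy^t z = a^{p+p!} b^{p+p!+2} ∉ L.
This contradicts the pumping lemma, so L is not regular.

a^{p+p!} b^{p+p!+2}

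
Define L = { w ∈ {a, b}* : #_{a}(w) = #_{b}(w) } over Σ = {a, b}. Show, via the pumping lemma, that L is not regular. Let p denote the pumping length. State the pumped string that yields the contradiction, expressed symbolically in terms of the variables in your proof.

Assume L is regular; let p be its pumping constant.
Choose w = a^p b^p ∈ L with |w| = 2p ≥ p.
By the pumping lemma, w = xyz with |xy| ≤ p and |y| > 0.
Since the first p symbols of w are all a's and |xy| ≤ p, y lies entirely in the leading a-block: y = a^k for some k with 1 ≤ k ≤ p.
Pump with i = 2: xy^2z = a^{p+k} b^p has p+k occurrences of a but only p of b. Since k ≥ 1 the counts differ, so xy^2z ∉ L.
Contradiction. Therefore L is not regular.

a^{p+k} b^p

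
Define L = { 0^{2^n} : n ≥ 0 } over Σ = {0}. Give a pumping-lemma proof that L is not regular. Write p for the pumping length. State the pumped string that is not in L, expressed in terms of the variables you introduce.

0^{2^p+k}

Toward a contradiction, assume L is regular with pumping length p.
Take w = 0^{2^p} ∈ L with |w| = 2^p ≥ p.
By the pumping lemma, w = xyz with |xy| ≤ p and |y| ≥ 1.
Then y = 0^k for some k with 1 ≤ k ≤ p.
Pump with i = 2: xy^2z = 0^{2^p+k}. Since 1 ≤ k ≤ p < 2^p, we have 2^p < 2^p+k < 2^{p+1}, so 2^p+k is not a power of 2. So xy^2z ∉ L.
Contradiction. Therefore L is not regular.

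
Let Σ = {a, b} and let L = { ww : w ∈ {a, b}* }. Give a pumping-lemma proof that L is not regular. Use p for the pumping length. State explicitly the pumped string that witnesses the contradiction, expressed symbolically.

Suppose for contradiction that L is regular, and let p be the pumping length.
Take w = a^p b^p a^p b^p = uu where u = a^pb^p; then w ∈ L and |w| = 4p ≥ p.
By the pumping lemma, w = xyz with |xy| ≤ p and |y| > 0.
The first p characters of w are a's, so xy (and hence y) consists only of a's. Write y = a^k, 1 ≤ k ≤ p.
Pump with i = 2: xy^2z = a^{p+k} b^p a^p b^p, of length 4p+k. Suppose this equals vv. The string starts with a and ends with b, so v does too; thus the boundary between the two copies of v is a b→a transition. There is exactly one such transition, at position 2p+k, so |v| = 2p+k and |vv| = 4p+2k ≠ 4p+k since k ≥ 1. So xy^2z ∉ L.
This is a contradiction; hence L is not regular.

a^{p+k} b^p a^p b^p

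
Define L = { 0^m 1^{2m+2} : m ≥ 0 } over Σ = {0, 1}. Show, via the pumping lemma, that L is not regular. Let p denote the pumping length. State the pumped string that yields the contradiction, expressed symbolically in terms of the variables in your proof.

0^{p+k} 1^{2p+2}

Assume L is regular; let p be its pumping constant.
Let w = 0^p 1^{2p+2} ∈ L; note |w| = 3p+2 ≥ p.
By the pumping lemma, w = xyz with |xy| ≤ p and |y| > 0.
Because |xy| ≤ p and w begins with p copies of 0, we have y = 0^k with 1 ≤ k ≤ p.
Pump with i = 2: xy^2z = 0^{p+k} 1^{2p+2}. For this to lie in L we would need 2p+2 = 2(p+k)+2, which forces k = 0. But k ≥ 1, so xy^2z ∉ L.
This is a contradiction; hence L is not regular.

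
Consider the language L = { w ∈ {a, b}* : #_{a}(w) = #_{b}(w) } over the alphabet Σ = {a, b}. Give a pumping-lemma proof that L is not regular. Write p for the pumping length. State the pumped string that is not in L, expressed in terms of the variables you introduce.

a^{p+k} b^p

Assume L is regular. Let p be the pumping length given by the pumping lemma.
Choose w = a^p b^p ∈ L with |w| = 2p ≥ p.
Write w = xyz as guaranteed by the lemma, with |xy| ≤ p and y is nonempty.
Because |xy| ≤ p and w begins with p copies of a, we have y = a^k with 1 ≤ k ≤ p.
Pump with i = 2: xy^2z = a^{p+k} b^p has p+k occurrences of a but only p of b. Since k ≥ 1 the counts differ, so xy^2z ∉ L.
This contradicts the pumping lemma, so L is not regular.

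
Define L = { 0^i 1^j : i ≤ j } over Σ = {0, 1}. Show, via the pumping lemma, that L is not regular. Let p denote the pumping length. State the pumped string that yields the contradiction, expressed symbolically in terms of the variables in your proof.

Assume L is regular. Let p be the pumping length given by the pumping lemma.
Choose w = 0^p 1^p ∈ L, with |w| = 2p ≥ p.
Write w = xyz as guaranteed by the lemma, with |xy| ≤ p and |y| > 0.
The first p characters of w are 0's, so xy (and hence y) consists only of 0's. Write y = 0^k, 1 ≤ k ≤ p.
Consider xy^2z = 0^{p+k} 1^p. Since k ≥ 1, the 0-count p+k exceeds the 1-count p, so i ≤ j fails; thus xy^2z ∉ L.
Contradiction. Therefore L is not regular.

0^{p+k} 1^p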